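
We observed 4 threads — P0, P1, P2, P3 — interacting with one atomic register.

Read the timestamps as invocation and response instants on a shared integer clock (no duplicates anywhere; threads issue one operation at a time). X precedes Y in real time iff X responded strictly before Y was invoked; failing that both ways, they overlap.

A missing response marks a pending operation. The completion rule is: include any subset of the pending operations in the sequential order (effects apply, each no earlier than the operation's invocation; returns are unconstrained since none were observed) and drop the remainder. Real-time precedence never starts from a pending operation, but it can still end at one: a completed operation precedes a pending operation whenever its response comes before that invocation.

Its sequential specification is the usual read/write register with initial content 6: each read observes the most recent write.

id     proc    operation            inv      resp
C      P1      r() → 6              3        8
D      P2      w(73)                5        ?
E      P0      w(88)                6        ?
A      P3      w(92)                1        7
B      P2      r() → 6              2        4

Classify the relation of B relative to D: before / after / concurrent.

B spans [2,4], D spans [5,…)
resp(B)=4 < inv(D)=5

before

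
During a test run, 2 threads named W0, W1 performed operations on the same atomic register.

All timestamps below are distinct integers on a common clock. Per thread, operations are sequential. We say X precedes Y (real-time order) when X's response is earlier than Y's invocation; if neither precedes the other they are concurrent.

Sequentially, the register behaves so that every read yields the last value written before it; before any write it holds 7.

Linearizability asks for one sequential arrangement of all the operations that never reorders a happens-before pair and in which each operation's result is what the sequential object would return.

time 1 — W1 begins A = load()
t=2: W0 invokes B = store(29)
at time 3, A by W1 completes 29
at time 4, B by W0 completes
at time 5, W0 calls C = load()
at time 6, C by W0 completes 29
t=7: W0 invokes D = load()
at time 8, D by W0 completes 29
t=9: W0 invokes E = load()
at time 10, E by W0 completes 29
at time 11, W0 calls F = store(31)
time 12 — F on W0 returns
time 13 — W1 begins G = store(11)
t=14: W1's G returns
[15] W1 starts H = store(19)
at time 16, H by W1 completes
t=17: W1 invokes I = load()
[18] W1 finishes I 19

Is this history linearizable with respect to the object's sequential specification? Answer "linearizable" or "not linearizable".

linearizable

witness order: B, A, C, D, E, F, G, H, I
step 1: B store(29) — value 29
step 2: A load() → 29 — value 29
step 3: C load() → 29 — value 29
step 4: D load() → 29 — value 29
step 5: E load() → 29 — value 29
step 6: F store(31) — value 31
step 7: G store(11) — value 11
step 8: H store(19) — value 19
step 9: I load() → 19 — value 19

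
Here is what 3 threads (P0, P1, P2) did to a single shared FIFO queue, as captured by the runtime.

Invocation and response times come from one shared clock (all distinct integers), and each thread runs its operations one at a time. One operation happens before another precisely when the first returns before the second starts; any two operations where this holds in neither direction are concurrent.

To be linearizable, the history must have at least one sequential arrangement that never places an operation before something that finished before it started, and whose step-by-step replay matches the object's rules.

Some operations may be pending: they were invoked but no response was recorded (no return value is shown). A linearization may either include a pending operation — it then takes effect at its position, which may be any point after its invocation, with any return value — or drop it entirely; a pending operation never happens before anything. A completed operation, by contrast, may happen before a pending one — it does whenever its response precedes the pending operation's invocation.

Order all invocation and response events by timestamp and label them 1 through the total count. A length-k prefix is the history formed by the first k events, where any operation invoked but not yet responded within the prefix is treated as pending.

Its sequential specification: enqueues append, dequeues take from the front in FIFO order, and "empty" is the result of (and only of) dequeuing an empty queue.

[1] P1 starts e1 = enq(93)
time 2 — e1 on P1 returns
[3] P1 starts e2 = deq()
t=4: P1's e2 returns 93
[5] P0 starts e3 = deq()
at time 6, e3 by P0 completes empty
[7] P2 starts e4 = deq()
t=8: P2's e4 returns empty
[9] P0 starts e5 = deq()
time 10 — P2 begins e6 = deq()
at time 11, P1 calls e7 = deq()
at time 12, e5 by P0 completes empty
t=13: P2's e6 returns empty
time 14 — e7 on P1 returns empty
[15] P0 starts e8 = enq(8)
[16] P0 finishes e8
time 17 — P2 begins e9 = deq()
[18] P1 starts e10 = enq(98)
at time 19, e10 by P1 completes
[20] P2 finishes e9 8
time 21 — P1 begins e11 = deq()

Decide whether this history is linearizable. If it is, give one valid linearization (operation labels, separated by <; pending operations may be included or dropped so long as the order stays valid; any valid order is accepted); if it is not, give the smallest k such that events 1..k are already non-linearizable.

1. e1 enq(93), leaving queue <93>
2. e2 deq() → 93, leaving queue <>
3. e3 deq() → empty, leaving queue <>
4. e4 deq() → empty, leaving queue <>
5. e5 deq() → empty, leaving queue <>
6. e6 deq() → empty, leaving queue <>
7. e7 deq() → empty, leaving queue <>
8. e8 enq(8), leaving queue <8>
9. e9 deq() → 8, leaving queue <>
10. e10 enq(98), leaving queue <98>

linearizable — witness: e1 < e2 < e3 < e4 < e5 < e6 < e7 < e8 < e9 < e10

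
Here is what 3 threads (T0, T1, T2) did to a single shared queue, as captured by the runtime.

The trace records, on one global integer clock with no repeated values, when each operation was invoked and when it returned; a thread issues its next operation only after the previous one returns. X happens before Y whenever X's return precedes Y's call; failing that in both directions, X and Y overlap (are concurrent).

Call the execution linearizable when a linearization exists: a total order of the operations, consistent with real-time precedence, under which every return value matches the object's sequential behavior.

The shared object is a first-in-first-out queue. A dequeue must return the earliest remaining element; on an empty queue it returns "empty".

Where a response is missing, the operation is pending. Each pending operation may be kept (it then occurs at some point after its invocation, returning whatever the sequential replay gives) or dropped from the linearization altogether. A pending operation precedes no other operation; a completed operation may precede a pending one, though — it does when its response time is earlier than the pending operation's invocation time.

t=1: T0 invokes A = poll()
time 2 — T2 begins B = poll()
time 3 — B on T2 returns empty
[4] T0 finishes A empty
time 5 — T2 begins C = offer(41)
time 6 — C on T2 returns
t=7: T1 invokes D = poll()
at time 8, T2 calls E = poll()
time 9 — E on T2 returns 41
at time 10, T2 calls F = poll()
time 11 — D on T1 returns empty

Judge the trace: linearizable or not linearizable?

linearizable

witness order: A, B, C, E, D
step 1: A poll() → empty — queue <>
step 2: B poll() → empty — queue <>
step 3: C offer(41) — queue <41>
step 4: E poll() → 41 — queue <>
step 5: D poll() → empty — queue <>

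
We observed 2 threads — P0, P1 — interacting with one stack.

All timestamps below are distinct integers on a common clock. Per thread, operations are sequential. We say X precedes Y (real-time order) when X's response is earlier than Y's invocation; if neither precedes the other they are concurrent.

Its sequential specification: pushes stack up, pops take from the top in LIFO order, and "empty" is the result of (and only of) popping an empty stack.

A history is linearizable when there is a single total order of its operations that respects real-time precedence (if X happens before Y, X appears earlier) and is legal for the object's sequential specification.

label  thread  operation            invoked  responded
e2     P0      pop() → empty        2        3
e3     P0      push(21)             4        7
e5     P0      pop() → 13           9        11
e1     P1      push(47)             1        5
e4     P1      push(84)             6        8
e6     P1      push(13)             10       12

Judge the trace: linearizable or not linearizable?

a witness: e2, e1, e3, e4, e6, e5
after step 1 (e2 pop() → empty): stack <>
after step 2 (e1 push(47)): stack <47>
after step 3 (e3 push(21)): stack <47,21>
after step 4 (e4 push(84)): stack <47,21,84>
after step 5 (e6 push(13)): stack <47,21,84,13>
after step 6 (e5 pop() → 13): stack <47,21,84>

linearizable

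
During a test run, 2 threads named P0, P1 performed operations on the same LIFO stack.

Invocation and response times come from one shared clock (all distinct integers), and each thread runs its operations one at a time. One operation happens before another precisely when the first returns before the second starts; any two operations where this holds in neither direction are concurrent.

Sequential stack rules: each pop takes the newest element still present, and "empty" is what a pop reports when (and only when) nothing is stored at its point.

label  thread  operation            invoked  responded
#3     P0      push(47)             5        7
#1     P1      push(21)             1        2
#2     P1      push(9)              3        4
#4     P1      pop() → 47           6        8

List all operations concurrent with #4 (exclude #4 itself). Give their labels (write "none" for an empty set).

#3

overlap test against #4 [6,8]: concurrent iff the interval meets 6..8
#1 [1,2]: before
#2 [3,4]: before
#3 [5,7]: concurrent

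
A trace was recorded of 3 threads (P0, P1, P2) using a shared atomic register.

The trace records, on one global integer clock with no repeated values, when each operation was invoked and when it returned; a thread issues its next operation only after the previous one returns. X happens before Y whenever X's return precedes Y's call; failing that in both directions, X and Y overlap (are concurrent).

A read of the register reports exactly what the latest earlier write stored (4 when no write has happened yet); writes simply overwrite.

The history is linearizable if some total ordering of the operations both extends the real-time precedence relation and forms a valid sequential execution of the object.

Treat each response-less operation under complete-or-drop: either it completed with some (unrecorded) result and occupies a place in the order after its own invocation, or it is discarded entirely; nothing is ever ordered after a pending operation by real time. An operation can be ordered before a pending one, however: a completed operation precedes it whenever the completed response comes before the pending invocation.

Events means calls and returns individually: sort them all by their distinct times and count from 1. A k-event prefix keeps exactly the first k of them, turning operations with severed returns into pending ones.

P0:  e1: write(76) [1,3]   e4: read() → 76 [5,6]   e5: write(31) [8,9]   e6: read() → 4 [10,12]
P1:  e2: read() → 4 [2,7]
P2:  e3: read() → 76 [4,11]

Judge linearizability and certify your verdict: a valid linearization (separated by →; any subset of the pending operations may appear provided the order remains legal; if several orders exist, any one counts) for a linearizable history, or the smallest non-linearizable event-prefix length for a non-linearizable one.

not linearizable — minimal violating prefix: 12 events

the violation lands at event 12, e6's response at time 12: events 1..11 linearize, events 1..12 do not
the 6 completed operations admit 14 real-time orders; each fails the atomic register replay
one such order, e1, e2, e3, e4, e5, e6, breaks at step 2 where e2 read() → 4 is illegal
one such order, e1, e2, e4, e3, e5, e6, breaks at step 2 where e2 read() → 4 is illegal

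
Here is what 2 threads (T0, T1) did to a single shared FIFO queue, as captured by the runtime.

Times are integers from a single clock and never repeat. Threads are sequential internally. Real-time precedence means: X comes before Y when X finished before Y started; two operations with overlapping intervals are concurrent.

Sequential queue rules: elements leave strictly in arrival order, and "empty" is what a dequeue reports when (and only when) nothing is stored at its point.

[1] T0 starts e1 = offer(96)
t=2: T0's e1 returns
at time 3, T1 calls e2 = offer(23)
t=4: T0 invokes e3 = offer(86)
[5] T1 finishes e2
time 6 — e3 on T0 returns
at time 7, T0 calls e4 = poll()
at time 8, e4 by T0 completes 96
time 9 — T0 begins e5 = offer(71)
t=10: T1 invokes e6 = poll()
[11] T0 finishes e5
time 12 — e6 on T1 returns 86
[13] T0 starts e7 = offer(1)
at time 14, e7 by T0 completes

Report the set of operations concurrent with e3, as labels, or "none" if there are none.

concurrent with e3 ([4,6]): every op whose interval crosses 4..6
e1 [1,2]: before
e2 [3,5]: concurrent
e4 [7,8]: after
e5 [9,11]: after
e6 [10,12]: after
e7 [13,14]: after

e2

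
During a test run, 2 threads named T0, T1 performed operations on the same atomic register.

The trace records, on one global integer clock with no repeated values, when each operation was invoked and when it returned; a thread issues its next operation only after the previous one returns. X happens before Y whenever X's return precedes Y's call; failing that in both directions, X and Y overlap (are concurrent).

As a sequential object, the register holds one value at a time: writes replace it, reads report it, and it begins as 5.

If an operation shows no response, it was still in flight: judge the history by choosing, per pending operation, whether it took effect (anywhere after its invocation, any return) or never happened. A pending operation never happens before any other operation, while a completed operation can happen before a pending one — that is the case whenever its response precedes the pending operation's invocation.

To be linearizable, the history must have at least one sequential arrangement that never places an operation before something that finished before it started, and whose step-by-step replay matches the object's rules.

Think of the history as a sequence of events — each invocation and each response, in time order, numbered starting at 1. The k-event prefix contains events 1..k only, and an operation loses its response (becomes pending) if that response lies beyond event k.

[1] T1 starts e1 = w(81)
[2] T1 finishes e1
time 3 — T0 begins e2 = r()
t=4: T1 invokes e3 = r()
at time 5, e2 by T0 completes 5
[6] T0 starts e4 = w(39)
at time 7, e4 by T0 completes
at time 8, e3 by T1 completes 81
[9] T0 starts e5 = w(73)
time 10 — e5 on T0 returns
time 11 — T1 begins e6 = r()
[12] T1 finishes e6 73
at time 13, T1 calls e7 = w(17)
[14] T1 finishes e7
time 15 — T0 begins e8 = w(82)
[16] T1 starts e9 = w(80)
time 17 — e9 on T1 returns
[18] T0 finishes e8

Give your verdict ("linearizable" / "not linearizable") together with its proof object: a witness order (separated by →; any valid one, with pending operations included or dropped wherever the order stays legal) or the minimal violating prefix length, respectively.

not linearizable — minimal violating prefix: 5 events

the violation lands at event 5, e2's response at time 5: events 1..4 linearize, events 1..5 do not
the sole real-time-consistent order of 2 completed operations fails the atomic register replay
every completion of the 1 pending operation (e3) was checked; none linearizes
sample order e1, e2 (pending dropped) stalls at step 2 — e2 r() → 5 has no legal effect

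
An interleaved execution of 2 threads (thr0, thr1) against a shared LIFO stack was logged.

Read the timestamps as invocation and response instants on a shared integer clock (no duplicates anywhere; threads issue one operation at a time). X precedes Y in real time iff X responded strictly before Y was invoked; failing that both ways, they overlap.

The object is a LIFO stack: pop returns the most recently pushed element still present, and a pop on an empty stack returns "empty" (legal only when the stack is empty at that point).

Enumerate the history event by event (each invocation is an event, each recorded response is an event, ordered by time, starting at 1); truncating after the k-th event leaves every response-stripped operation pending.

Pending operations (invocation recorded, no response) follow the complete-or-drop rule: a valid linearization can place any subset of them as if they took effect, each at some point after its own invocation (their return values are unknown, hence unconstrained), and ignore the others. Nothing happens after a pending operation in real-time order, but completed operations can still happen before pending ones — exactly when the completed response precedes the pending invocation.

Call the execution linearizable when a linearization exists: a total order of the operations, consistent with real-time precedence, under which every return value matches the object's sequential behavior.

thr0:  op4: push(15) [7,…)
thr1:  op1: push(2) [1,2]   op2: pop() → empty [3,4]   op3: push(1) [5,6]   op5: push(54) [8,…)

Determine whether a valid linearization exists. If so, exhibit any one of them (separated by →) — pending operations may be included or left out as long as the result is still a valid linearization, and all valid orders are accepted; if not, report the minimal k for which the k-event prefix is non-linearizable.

cut after 3 events: linearizable; cut after 4 events (op2 responds, time 4): not linearizable
a single order respects real time; the 2 completed LIFO stack operations fail replay along it
sample order op1, op2 stalls at step 2 — op2 pop() → empty has no legal effect

not linearizable — minimal violating prefix: 4 events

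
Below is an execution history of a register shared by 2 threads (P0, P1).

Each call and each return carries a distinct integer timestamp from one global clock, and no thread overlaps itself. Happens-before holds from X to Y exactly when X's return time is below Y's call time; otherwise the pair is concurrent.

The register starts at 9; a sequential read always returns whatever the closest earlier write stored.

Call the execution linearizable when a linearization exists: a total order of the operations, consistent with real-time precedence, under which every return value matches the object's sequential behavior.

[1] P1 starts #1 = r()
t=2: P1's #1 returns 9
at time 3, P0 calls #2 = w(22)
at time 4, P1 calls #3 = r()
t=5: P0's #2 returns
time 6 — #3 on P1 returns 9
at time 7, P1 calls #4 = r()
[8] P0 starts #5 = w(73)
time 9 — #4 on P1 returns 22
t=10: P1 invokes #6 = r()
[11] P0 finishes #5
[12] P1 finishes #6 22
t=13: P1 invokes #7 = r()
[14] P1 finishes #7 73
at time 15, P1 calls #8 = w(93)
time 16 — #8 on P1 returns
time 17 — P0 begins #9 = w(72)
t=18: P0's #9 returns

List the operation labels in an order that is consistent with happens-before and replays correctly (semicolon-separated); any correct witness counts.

#1; #3; #2; #4; #6; #5; #7; #8; #9

after step 1 (#1 r() → 9): value 9
after step 2 (#3 r() → 9): value 9
after step 3 (#2 w(22)): value 22
after step 4 (#4 r() → 22): value 22
after step 5 (#6 r() → 22): value 22
after step 6 (#5 w(73)): value 73
after step 7 (#7 r() → 73): value 73
after step 8 (#8 w(93)): value 93
after step 9 (#9 w(72)): value 72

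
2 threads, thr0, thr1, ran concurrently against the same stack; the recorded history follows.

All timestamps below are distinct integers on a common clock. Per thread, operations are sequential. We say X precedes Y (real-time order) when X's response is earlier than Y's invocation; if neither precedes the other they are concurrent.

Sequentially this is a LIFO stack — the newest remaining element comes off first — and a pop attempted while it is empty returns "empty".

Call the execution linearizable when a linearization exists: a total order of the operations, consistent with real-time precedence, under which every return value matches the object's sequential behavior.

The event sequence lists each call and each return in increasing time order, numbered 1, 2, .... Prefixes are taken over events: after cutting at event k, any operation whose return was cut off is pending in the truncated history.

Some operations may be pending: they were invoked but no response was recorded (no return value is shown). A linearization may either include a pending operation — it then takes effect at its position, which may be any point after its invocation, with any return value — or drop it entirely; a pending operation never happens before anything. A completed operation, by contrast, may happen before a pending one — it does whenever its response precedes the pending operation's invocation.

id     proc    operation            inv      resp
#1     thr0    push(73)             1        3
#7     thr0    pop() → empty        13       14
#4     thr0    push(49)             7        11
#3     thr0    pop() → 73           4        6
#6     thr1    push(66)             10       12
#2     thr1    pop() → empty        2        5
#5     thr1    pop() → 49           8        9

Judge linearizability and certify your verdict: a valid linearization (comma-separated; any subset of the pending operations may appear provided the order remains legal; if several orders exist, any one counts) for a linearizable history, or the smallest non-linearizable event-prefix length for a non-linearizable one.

prefix check: 1..13 passes, 1..14 fails once #7's time-14 response joins
all 9 real-time-respecting orders fail — 7 completed stack operations, no legal replay
take #1, #2, #3, #4, #5, #6, #7: step 2 already fails, because #2 pop() → empty cannot occur there
take #1, #2, #3, #5, #4, #6, #7: step 2 already fails, because #2 pop() → empty cannot occur there

not linearizable — minimal violating prefix: 14 events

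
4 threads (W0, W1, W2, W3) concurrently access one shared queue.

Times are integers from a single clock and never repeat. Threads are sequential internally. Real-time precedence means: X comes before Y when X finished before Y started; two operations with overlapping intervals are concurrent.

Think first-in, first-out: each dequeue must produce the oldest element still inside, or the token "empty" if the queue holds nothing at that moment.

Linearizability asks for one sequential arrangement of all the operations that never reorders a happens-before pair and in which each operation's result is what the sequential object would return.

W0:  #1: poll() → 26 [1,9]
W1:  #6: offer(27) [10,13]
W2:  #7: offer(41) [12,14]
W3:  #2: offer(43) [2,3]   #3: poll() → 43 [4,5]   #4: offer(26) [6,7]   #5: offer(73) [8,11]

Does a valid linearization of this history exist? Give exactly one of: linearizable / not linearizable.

a witness: #2, #3, #4, #1, #5, #6, #7
after step 1 (#2 offer(43)): queue <43>
after step 2 (#3 poll() → 43): queue <>
after step 3 (#4 offer(26)): queue <26>
after step 4 (#1 poll() → 26): queue <>
after step 5 (#5 offer(73)): queue <73>
after step 6 (#6 offer(27)): queue <73,27>
after step 7 (#7 offer(41)): queue <73,27,41>

linearizable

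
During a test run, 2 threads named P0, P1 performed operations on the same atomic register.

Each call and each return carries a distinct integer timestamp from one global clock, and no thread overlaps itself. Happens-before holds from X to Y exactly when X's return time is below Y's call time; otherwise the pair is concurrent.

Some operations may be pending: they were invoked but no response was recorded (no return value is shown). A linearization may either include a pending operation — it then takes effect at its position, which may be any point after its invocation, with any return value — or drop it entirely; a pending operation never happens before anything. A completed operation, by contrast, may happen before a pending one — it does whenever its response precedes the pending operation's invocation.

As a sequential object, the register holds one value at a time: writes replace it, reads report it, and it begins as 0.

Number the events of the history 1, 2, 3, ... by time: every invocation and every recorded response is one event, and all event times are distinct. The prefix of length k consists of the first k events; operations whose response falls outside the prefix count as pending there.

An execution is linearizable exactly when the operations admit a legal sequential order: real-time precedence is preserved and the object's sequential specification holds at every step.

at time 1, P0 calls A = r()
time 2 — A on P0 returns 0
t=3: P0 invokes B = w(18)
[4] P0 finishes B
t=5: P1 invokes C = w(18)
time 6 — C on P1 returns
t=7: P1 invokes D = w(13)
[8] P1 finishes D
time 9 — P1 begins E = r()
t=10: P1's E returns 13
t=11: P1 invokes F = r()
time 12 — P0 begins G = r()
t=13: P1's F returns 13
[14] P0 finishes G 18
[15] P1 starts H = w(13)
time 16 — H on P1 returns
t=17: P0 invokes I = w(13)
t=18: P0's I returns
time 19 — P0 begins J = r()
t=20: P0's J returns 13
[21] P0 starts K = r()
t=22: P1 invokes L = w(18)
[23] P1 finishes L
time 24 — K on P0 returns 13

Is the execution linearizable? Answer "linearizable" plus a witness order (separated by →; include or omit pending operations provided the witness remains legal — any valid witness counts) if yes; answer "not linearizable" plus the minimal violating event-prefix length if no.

not linearizable — minimal violating prefix: 14 events

events 1..13 are fine; event 14 — the response of G at time 14 — makes the prefix non-linearizable
7 completed operations, 2 real-time-consistent orders — every atomic register replay fails
e.g. A, B, C, D, E, F, G: illegal at step 7, since G r() → 18 cannot apply there
e.g. A, B, C, D, E, G, F: illegal at step 6, since G r() → 18 cannot apply there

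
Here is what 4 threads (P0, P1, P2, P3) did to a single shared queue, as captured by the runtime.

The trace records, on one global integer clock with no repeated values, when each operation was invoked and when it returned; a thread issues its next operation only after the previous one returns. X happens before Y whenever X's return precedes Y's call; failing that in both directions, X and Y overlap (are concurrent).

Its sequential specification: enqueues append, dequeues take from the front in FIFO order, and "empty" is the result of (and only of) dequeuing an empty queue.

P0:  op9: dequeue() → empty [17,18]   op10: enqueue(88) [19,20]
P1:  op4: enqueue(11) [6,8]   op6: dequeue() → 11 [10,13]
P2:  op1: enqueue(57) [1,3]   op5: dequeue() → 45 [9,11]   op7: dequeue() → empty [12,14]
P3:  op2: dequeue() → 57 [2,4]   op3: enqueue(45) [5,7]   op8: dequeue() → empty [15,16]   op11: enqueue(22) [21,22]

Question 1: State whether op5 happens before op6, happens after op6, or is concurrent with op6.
concurrent

op5 spans [9,11], op6 spans [10,13]
the intervals overlap in both directions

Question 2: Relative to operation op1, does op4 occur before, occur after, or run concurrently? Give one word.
after

op4 spans [6,8], op1 spans [1,3]
resp(op1)=3 < inv(op4)=6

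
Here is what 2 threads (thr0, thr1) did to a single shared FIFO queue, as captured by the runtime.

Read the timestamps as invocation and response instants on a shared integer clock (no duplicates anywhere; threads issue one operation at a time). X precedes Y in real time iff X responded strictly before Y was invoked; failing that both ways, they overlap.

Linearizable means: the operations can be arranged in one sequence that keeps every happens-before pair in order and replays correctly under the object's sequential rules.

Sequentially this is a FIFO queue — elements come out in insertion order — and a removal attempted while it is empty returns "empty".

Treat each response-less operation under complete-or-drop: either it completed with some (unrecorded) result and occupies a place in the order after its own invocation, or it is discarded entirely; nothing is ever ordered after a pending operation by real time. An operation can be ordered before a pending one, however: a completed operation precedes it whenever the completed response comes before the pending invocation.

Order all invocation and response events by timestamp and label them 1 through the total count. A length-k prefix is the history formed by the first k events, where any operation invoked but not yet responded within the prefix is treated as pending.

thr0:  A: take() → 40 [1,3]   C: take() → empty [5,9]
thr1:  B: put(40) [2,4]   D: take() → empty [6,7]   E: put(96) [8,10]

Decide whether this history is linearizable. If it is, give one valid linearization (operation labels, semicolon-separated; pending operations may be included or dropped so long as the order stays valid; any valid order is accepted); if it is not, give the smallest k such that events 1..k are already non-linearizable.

after step 1 (B put(40)): queue <40>
after step 2 (A take() → 40): queue <>
after step 3 (C take() → empty): queue <>
after step 4 (D take() → empty): queue <>
after step 5 (E put(96)): queue <96>

linearizable — witness: B; A; C; D; E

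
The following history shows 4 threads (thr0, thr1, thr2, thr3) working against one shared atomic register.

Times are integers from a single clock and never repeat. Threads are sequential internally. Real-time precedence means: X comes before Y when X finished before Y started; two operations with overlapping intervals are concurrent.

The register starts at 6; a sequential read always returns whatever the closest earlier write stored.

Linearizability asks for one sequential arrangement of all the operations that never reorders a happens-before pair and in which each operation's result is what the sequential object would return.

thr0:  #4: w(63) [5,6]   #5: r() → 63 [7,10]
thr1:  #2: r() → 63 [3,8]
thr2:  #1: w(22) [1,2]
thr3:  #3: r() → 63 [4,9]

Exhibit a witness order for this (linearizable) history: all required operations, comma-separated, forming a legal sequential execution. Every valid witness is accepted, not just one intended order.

#1, #4, #2, #3, #5

1. #1 w(22), leaving value 22
2. #4 w(63), leaving value 63
3. #2 r() → 63, leaving value 63
4. #3 r() → 63, leaving value 63
5. #5 r() → 63, leaving value 63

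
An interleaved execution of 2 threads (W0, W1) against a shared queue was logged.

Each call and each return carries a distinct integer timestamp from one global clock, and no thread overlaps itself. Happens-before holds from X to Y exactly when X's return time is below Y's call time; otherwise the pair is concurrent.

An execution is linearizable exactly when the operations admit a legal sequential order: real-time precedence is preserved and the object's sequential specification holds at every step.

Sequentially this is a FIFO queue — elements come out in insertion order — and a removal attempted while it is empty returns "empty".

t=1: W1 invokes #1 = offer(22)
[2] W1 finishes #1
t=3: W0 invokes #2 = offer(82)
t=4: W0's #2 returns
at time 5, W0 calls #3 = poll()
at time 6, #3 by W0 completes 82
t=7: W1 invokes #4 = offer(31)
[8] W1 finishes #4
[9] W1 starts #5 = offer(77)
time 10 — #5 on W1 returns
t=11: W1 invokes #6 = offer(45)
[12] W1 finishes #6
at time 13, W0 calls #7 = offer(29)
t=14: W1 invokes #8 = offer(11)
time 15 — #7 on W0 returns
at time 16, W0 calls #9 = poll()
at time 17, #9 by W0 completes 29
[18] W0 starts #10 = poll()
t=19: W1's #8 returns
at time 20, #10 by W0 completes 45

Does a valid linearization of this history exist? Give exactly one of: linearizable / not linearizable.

cut after 5 events: linearizable; cut after 6 events (#3 responds, time 6): not linearizable
exhaustive check: the 3 completed queue ops admit one real-time order; illegal
for example #1, #2, #3 fails at step 3: #3 poll() → 82 is not legal there

not linearizable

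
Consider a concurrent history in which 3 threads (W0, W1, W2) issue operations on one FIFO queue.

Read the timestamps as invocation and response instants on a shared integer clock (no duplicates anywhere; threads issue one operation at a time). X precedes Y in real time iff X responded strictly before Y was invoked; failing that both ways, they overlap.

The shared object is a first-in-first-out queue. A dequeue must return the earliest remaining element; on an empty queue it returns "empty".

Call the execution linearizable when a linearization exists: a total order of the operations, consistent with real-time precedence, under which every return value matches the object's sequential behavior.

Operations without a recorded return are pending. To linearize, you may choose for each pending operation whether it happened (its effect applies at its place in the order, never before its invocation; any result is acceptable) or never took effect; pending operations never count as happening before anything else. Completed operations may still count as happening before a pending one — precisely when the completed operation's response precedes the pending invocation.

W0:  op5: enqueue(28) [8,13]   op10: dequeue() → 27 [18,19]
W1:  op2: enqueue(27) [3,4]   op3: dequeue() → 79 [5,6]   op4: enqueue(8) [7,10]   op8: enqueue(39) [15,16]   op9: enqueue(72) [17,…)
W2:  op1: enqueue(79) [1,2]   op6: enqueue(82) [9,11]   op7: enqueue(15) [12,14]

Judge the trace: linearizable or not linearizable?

linearizable

one valid linearization: op1, op2, op3, op4, op5, op6, op7, op8, op9, op10
step 1: op1 enqueue(79) — queue <79>
step 2: op2 enqueue(27) — queue <79,27>
step 3: op3 dequeue() → 79 — queue <27>
step 4: op4 enqueue(8) — queue <27,8>
step 5: op5 enqueue(28) — queue <27,8,28>
step 6: op6 enqueue(82) — queue <27,8,28,82>
step 7: op7 enqueue(15) — queue <27,8,28,82,15>
step 8: op8 enqueue(39) — queue <27,8,28,82,15,39>
step 9: op9 enqueue(72) (pending, included) — queue <27,8,28,82,15,39,72>
step 10: op10 dequeue() → 27 — queue <8,28,82,15,39,72>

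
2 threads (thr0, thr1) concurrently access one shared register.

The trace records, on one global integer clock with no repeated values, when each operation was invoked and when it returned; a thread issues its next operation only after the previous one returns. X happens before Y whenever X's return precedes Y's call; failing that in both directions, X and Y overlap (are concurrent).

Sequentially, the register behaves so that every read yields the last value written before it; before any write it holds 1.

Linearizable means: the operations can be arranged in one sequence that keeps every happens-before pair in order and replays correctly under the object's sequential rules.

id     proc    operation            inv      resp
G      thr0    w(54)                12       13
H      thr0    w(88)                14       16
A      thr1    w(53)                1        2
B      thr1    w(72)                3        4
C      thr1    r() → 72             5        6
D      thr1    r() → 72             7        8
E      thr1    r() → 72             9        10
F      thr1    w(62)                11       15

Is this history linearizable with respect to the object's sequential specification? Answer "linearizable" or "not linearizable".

linearizable

witness order: A, B, C, D, E, F, G, H
step 1: A w(53) — value 53
step 2: B w(72) — value 72
step 3: C r() → 72 — value 72
step 4: D r() → 72 — value 72
step 5: E r() → 72 — value 72
step 6: F w(62) — value 62
step 7: G w(54) — value 54
step 8: H w(88) — value 88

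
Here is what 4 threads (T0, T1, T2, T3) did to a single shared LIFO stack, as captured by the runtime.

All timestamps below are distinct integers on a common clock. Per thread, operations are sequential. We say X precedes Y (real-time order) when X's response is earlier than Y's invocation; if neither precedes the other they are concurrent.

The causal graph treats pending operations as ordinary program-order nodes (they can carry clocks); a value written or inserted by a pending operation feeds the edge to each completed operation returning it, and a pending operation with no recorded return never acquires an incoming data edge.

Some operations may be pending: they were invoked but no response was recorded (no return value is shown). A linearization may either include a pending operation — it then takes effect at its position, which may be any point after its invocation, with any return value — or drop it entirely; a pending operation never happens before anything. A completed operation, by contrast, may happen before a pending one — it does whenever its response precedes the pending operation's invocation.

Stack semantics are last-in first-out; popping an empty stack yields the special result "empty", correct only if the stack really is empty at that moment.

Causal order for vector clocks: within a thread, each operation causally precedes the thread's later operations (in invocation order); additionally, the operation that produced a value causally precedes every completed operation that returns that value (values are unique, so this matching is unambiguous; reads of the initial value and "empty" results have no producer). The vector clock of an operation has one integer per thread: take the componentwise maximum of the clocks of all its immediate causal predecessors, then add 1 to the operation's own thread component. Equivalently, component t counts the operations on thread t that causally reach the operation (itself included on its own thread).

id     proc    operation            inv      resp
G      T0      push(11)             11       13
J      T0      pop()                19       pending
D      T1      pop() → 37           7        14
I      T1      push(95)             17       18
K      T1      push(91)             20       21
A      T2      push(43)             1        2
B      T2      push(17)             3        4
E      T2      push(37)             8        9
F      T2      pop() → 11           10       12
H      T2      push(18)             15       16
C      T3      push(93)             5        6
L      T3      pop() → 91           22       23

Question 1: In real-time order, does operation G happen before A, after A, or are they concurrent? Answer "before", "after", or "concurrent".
G spans [11,13], A spans [1,2]
resp(A)=2 < inv(G)=11

after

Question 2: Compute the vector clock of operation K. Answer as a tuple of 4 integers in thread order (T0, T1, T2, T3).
C (invocation 5): nothing precedes it; T3's component alone gives (0, 0, 0, 1)
A (invocation 1): nothing precedes it; T2's component alone gives (0, 0, 1, 0)
G (invocation 11): nothing precedes it; T0's component alone gives (1, 0, 0, 0)
merge at B (invoked 3): VC(A)=(0, 0, 1, 0), own-thread bump on T2 → (0, 0, 2, 0)
merge at J (invoked 19): VC(G)=(1, 0, 0, 0), own-thread bump on T0 → (2, 0, 0, 0)
merge at E (invoked 8): VC(B)=(0, 0, 2, 0), own-thread bump on T2 → (0, 0, 3, 0)
merge at D (invoked 7): VC(E)=(0, 0, 3, 0), own-thread bump on T1 → (0, 1, 3, 0)
merge at I (invoked 17): VC(D)=(0, 1, 3, 0), own-thread bump on T1 → (0, 2, 3, 0)
merge at F (invoked 10): VC(E)=(0, 0, 3, 0), VC(G)=(1, 0, 0, 0), own-thread bump on T2 → (1, 0, 4, 0)
merge at K (invoked 20): VC(I)=(0, 2, 3, 0), own-thread bump on T1 → (0, 3, 3, 0)
merge at H (invoked 15): VC(F)=(1, 0, 4, 0), own-thread bump on T2 → (1, 0, 5, 0)
merge at L (invoked 22): VC(C)=(0, 0, 0, 1), VC(K)=(0, 3, 3, 0), own-thread bump on T3 → (0, 3, 3, 2)
target: VC(K) = (0, 3, 3, 0)

(0, 3, 3, 0)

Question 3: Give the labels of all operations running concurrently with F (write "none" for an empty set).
F spans [10,12]: anything still running between times 10 and 12 counts as concurrent
A [1,2]: before
B [3,4]: before
C [5,6]: before
D [7,14]: concurrent
E [8,9]: before
G [11,13]: concurrent
H [15,16]: after
I [17,18]: after
J [19,…): after
K [20,21]: after
L [22,23]: after

D, G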